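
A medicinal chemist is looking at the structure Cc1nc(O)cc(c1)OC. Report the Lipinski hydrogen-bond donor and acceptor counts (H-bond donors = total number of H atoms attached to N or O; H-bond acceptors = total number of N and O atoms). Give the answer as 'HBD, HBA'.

1, 3

Donors: find every N or O and count the H atoms it carries.
  atom 3 (N): bond orders sum to 3 → 0 H
  atom 5 (O): bond orders sum to 1 → 1 H
  atom 9 (O): bond orders sum to 2 → 0 H
Lipinski HBD = 1.
Acceptors: N atoms = 1, O atoms = 2 → HBA = 3.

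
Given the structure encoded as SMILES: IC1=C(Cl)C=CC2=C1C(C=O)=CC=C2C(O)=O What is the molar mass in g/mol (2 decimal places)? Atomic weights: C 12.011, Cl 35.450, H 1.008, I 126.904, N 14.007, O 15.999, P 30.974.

360.53 g/mol

First, the molecular formula is C12H6ClIO3 (counting implicit H from valence).
  C: 12 × 12.011 = 144.132
  Cl: 1 × 35.450 = 35.450
  H: 6 × 1.008 = 6.048
  I: 1 × 126.904 = 126.904
  O: 3 × 15.999 = 47.997
Sum: 12×12.011 + 1×35.450 + 6×1.008 + 1×126.904 + 3×15.999 = 360.531 → 360.53 g/mol.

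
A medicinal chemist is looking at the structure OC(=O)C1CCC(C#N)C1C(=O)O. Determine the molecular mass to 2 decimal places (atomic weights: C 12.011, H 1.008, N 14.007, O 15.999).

183.16 g/mol

First, the molecular formula is C8H9NO4 (counting implicit H from valence).
  C: 8 × 12.011 = 96.088
  H: 9 × 1.008 = 9.072
  N: 1 × 14.007 = 14.007
  O: 4 × 15.999 = 63.996
Sum: 8×12.011 + 9×1.008 + 1×14.007 + 4×15.999 = 183.163 → 183.16 g/mol.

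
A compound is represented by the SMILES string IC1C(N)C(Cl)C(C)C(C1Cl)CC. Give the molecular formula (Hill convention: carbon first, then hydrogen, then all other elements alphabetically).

Walk through each heavy atom and fill implicit hydrogens from standard valence (C 4, N 3, O 2, S 2, halogen 1):
  atom 1: I (halogen, monovalent) → 0 H
  atom 2: C, bond orders sum to 3 (valence 4) → 1 H
  atom 3: C, bond orders sum to 3 (valence 4) → 1 H
  atom 4: N, bond orders sum to 1 (valence 3) → 2 H
  atom 5: C, bond orders sum to 3 (valence 4) → 1 H
  atom 6: Cl (halogen, monovalent) → 0 H
  atom 7: C, bond orders sum to 3 (valence 4) → 1 H
  atom 8: C, bond orders sum to 1 (valence 4) → 3 H
  atom 9: C, bond orders sum to 3 (valence 4) → 1 H
  atom 10: C, bond orders sum to 3 (valence 4) → 1 H
  atom 11: Cl (halogen, monovalent) → 0 H
  atom 12: C, bond orders sum to 2 (valence 4) → 2 H
  atom 13: C, bond orders sum to 1 (valence 4) → 3 H
Totals → C:9, H:16, Cl:2, I:1, N:1.
In Hill order: C9H16Cl2IN.

C9H16Cl2IN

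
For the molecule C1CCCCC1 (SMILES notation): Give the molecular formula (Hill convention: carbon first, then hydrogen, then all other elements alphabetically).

C6H12

Walk through each heavy atom and fill implicit hydrogens from standard valence (C 4, N 3, O 2, S 2, halogen 1):
  atom 1: C, bond orders sum to 2 (valence 4) → 2 H
  atom 2: C, bond orders sum to 2 (valence 4) → 2 H
  atom 3: C, bond orders sum to 2 (valence 4) → 2 H
  atom 4: C, bond orders sum to 2 (valence 4) → 2 H
  atom 5: C, bond orders sum to 2 (valence 4) → 2 H
  atom 6: C, bond orders sum to 2 (valence 4) → 2 H
Totals → C:6, H:12.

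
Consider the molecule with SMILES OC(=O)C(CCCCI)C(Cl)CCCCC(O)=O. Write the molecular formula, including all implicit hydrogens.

Walk through each heavy atom and fill implicit hydrogens from standard valence (C 4, N 3, O 2, S 2, halogen 1):
  atom 1: O, bond orders sum to 1 (valence 2) → 1 H
  atom 2: C, bond orders sum to 4 (valence 4) → 0 H
  atom 3: O, bond orders sum to 2 (valence 2) → 0 H
  atom 4: C, bond orders sum to 3 (valence 4) → 1 H
  atom 5: C, bond orders sum to 2 (valence 4) → 2 H
  atom 6: C, bond orders sum to 2 (valence 4) → 2 H
  atom 7: C, bond orders sum to 2 (valence 4) → 2 H
  atom 8: C, bond orders sum to 2 (valence 4) → 2 H
  atom 9: I (halogen, monovalent) → 0 H
  atom 10: C, bond orders sum to 3 (valence 4) → 1 H
  atom 11: Cl (halogen, monovalent) → 0 H
  atom 12: C, bond orders sum to 2 (valence 4) → 2 H
  atom 13: C, bond orders sum to 2 (valence 4) → 2 H
  atom 14: C, bond orders sum to 2 (valence 4) → 2 H
  atom 15: C, bond orders sum to 2 (valence 4) → 2 H
  atom 16: C, bond orders sum to 4 (valence 4) → 0 H
  atom 17: O, bond orders sum to 1 (valence 2) → 1 H
  atom 18: O, bond orders sum to 2 (valence 2) → 0 H
Totals → C:12, H:20, Cl:1, I:1, O:4.
In Hill order: C12H20ClIO4.

C12H20ClIO4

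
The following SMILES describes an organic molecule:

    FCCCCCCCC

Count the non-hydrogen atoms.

9

Every atom symbol written in the SMILES (organic subset) is one heavy atom; implicit H are not written.
Heavy atoms by element → C:8, F:1.
Total: 9.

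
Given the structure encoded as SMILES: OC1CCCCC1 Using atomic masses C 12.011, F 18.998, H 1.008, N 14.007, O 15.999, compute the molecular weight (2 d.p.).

First, the molecular formula is C6H12O (counting implicit H from valence).
  C: 6 × 12.011 = 72.066
  H: 12 × 1.008 = 12.096
  O: 1 × 15.999 = 15.999
Sum: 6×12.011 + 12×1.008 + 1×15.999 = 100.161 → 100.16 g/mol.

100.16 g/mol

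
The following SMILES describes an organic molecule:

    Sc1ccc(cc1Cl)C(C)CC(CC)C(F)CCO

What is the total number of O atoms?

Scan the SMILES for O atoms (remember two-letter symbols like Cl and Br are single atoms).
Oxygen count: 1.

1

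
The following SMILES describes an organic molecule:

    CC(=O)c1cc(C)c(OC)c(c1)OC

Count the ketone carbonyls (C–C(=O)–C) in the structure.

1

The ketone motif appears at heavy-atom position 2 in the SMILES.
Other groups present: 2 ether.
Ketone count: 1.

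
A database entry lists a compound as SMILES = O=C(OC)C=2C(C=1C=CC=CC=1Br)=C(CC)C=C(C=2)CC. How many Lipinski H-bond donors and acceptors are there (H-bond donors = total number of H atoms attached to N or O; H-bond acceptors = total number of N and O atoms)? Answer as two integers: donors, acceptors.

Donors: find every N or O and count the H atoms it carries.
  atom 1 (O): bond orders sum to 2 → 0 H
  atom 3 (O): bond orders sum to 2 → 0 H
Lipinski HBD = 0.
Acceptors: N atoms = 0, O atoms = 2 → HBA = 2.

0, 2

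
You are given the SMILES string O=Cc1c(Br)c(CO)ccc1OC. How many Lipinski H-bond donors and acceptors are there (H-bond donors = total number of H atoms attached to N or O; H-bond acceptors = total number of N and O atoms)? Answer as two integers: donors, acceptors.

1, 3

Donors: find every N or O and count the H atoms it carries.
  atom 1 (O): bond orders sum to 2 → 0 H
  atom 8 (O): bond orders sum to 1 → 1 H
  atom 12 (O): bond orders sum to 2 → 0 H
Lipinski HBD = 1.
Acceptors: N atoms = 0, O atoms = 3 → HBA = 3.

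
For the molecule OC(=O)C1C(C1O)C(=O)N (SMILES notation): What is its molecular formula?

C5H7NO4

Walk through each heavy atom and fill implicit hydrogens from standard valence (C 4, N 3, O 2, S 2, halogen 1):
  atom 1: O, bond orders sum to 1 (valence 2) → 1 H
  atom 2: C, bond orders sum to 4 (valence 4) → 0 H
  atom 3: O, bond orders sum to 2 (valence 2) → 0 H
  atom 4: C, bond orders sum to 3 (valence 4) → 1 H
  atom 5: C, bond orders sum to 3 (valence 4) → 1 H
  atom 6: C, bond orders sum to 3 (valence 4) → 1 H
  atom 7: O, bond orders sum to 1 (valence 2) → 1 H
  atom 8: C, bond orders sum to 4 (valence 4) → 0 H
  atom 9: O, bond orders sum to 2 (valence 2) → 0 H
  atom 10: N, bond orders sum to 1 (valence 3) → 2 H
Totals → C:5, H:7, N:1, O:4.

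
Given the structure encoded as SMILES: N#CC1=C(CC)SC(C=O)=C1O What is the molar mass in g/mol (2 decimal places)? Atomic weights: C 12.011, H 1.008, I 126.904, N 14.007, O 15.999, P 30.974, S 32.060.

181.21 g/mol

First, the molecular formula is C8H7NO2S (counting implicit H from valence).
  C: 8 × 12.011 = 96.088
  H: 7 × 1.008 = 7.056
  N: 1 × 14.007 = 14.007
  O: 2 × 15.999 = 31.998
  S: 1 × 32.060 = 32.060
Sum: 8×12.011 + 7×1.008 + 1×14.007 + 2×15.999 + 1×32.060 = 181.209 → 181.21 g/mol.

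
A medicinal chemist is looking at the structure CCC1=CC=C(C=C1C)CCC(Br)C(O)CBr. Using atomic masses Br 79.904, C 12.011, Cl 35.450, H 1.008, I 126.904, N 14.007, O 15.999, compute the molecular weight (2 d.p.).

First, the molecular formula is C14H20Br2O (counting implicit H from valence).
  Br: 2 × 79.904 = 159.808
  C: 14 × 12.011 = 168.154
  H: 20 × 1.008 = 20.160
  O: 1 × 15.999 = 15.999
Sum: 2×79.904 + 14×12.011 + 20×1.008 + 1×15.999 = 364.121 → 364.12 g/mol.

364.12 g/mol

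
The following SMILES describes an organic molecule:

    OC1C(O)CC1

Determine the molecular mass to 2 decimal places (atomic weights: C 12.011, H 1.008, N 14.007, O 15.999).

88.11 g/mol

First, the molecular formula is C4H8O2 (counting implicit H from valence).
  C: 4 × 12.011 = 48.044
  H: 8 × 1.008 = 8.064
  O: 2 × 15.999 = 31.998
Sum: 4×12.011 + 8×1.008 + 2×15.999 = 88.106 → 88.11 g/mol.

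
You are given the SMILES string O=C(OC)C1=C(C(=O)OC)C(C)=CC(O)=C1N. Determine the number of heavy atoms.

17

Every atom symbol written in the SMILES (organic subset) is one heavy atom; implicit H are not written.
Heavy atoms by element → C:11, N:1, O:5.
Total: 17.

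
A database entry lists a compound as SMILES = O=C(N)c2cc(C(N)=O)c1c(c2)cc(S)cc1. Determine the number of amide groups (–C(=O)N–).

The amide motif appears at heavy-atom positions 2, 7 in the SMILES.
Other groups present: 1 thiol.
Amide count: 2.

2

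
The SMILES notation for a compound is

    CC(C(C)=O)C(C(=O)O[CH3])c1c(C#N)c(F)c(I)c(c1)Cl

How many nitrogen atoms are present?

1

Scan the SMILES for N atoms (remember two-letter symbols like Cl and Br are single atoms).
Nitrogen count: 1.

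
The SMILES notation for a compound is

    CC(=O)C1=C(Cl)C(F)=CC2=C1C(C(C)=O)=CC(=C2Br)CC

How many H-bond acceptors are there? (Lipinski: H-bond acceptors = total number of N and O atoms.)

2

N atoms: 0; O atoms: 2.
Lipinski HBA = 0 + 2 = 2.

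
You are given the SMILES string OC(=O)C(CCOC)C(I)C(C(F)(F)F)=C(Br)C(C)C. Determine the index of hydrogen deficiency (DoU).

Degree of unsaturation = (number of rings) + (number of π bonds).
Ring closures in the SMILES: 0.
π bonds: 2 double bonds (each 1 DoU) → 2 DoU from unsaturation.
Total DoU = 0 + 2 = 2.

2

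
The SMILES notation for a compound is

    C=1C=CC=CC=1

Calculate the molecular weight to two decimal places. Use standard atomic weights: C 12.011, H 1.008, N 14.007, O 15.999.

First, the molecular formula is C6H6 (counting implicit H from valence).
  C: 6 × 12.011 = 72.066
  H: 6 × 1.008 = 6.048
Sum: 6×12.011 + 6×1.008 = 78.114 → 78.11 g/mol.

78.11 g/mol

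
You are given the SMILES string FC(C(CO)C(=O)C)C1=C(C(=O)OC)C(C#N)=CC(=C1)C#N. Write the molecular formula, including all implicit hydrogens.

Walk through each heavy atom and fill implicit hydrogens from standard valence (C 4, N 3, O 2, S 2, halogen 1):
  atom 1: F (halogen, monovalent) → 0 H
  atom 2: C, bond orders sum to 3 (valence 4) → 1 H
  atom 3: C, bond orders sum to 3 (valence 4) → 1 H
  atom 4: C, bond orders sum to 2 (valence 4) → 2 H
  atom 5: O, bond orders sum to 1 (valence 2) → 1 H
  atom 6: C, bond orders sum to 4 (valence 4) → 0 H
  atom 7: O, bond orders sum to 2 (valence 2) → 0 H
  atom 8: C, bond orders sum to 1 (valence 4) → 3 H
  atom 9: C, bond orders sum to 4 (valence 4) → 0 H
  atom 10: C, bond orders sum to 4 (valence 4) → 0 H
  atom 11: C, bond orders sum to 4 (valence 4) → 0 H
  atom 12: O, bond orders sum to 2 (valence 2) → 0 H
  atom 13: O, bond orders sum to 2 (valence 2) → 0 H
  atom 14: C, bond orders sum to 1 (valence 4) → 3 H
  atom 15: C, bond orders sum to 4 (valence 4) → 0 H
  atom 16: C, bond orders sum to 4 (valence 4) → 0 H
  atom 17: N, bond orders sum to 3 (valence 3) → 0 H
  atom 18: C, bond orders sum to 3 (valence 4) → 1 H
  atom 19: C, bond orders sum to 4 (valence 4) → 0 H
  atom 20: C, bond orders sum to 3 (valence 4) → 1 H
  atom 21: C, bond orders sum to 4 (valence 4) → 0 H
  atom 22: N, bond orders sum to 3 (valence 3) → 0 H
Totals → C:15, H:13, F:1, N:2, O:4.

C15H13FN2O4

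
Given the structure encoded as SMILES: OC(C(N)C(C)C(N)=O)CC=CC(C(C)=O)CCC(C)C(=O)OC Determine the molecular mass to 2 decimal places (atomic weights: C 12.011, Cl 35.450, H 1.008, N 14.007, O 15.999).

342.44 g/mol

First, the molecular formula is C17H30N2O5 (counting implicit H from valence).
  C: 17 × 12.011 = 204.187
  H: 30 × 1.008 = 30.240
  N: 2 × 14.007 = 28.014
  O: 5 × 15.999 = 79.995
Sum: 17×12.011 + 30×1.008 + 2×14.007 + 5×15.999 = 342.436 → 342.44 g/mol.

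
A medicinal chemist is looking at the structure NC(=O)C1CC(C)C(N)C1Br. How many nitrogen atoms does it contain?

2

Scan the SMILES for N atoms (remember two-letter symbols like Cl and Br are single atoms).
Nitrogen count: 2.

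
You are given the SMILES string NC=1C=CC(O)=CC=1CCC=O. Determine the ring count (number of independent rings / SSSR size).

1

In SMILES, each pair of matching ring-closure digits denotes one ring-closing bond; the number of such bonds equals the number of independent rings.
Ring-closure bonds here: 1.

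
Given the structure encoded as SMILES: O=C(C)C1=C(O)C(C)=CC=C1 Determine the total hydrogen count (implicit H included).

Walk through each heavy atom and fill implicit hydrogens from standard valence (C 4, N 3, O 2, S 2, halogen 1):
  atom 1: O, bond orders sum to 2 (valence 2) → 0 H
  atom 2: C, bond orders sum to 4 (valence 4) → 0 H
  atom 3: C, bond orders sum to 1 (valence 4) → 3 H
  atom 4: C, bond orders sum to 4 (valence 4) → 0 H
  atom 5: C, bond orders sum to 4 (valence 4) → 0 H
  atom 6: O, bond orders sum to 1 (valence 2) → 1 H
  atom 7: C, bond orders sum to 4 (valence 4) → 0 H
  atom 8: C, bond orders sum to 1 (valence 4) → 3 H
  atom 9: C, bond orders sum to 3 (valence 4) → 1 H
  atom 10: C, bond orders sum to 3 (valence 4) → 1 H
  atom 11: C, bond orders sum to 3 (valence 4) → 1 H
Total hydrogens: 10.

10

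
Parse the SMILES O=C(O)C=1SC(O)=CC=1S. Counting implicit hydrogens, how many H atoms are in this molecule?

Walk through each heavy atom and fill implicit hydrogens from standard valence (C 4, N 3, O 2, S 2, halogen 1):
  atom 1: O, bond orders sum to 2 (valence 2) → 0 H
  atom 2: C, bond orders sum to 4 (valence 4) → 0 H
  atom 3: O, bond orders sum to 1 (valence 2) → 1 H
  atom 4: C, bond orders sum to 4 (valence 4) → 0 H
  atom 5: S, bond orders sum to 2 (valence 2) → 0 H
  atom 6: C, bond orders sum to 4 (valence 4) → 0 H
  atom 7: O, bond orders sum to 1 (valence 2) → 1 H
  atom 8: C, bond orders sum to 3 (valence 4) → 1 H
  atom 9: C, bond orders sum to 4 (valence 4) → 0 H
  atom 10: S, bond orders sum to 1 (valence 2) → 1 H
Total hydrogens: 4.

4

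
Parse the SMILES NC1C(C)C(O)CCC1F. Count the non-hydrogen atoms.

Every atom symbol written in the SMILES (organic subset) is one heavy atom; implicit H are not written.
Heavy atoms by element → C:7, F:1, N:1, O:1.
Total: 10.

10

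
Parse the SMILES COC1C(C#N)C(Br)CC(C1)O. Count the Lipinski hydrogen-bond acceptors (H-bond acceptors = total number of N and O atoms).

N atoms: 1; O atoms: 2.
Lipinski HBA = 1 + 2 = 3.

3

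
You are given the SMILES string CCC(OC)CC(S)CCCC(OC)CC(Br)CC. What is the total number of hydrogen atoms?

31

Walk through each heavy atom and fill implicit hydrogens from standard valence (C 4, N 3, O 2, S 2, halogen 1):
  atom 1: C, bond orders sum to 1 (valence 4) → 3 H
  atom 2: C, bond orders sum to 2 (valence 4) → 2 H
  atom 3: C, bond orders sum to 3 (valence 4) → 1 H
  atom 4: O, bond orders sum to 2 (valence 2) → 0 H
  atom 5: C, bond orders sum to 1 (valence 4) → 3 H
  atom 6: C, bond orders sum to 2 (valence 4) → 2 H
  atom 7: C, bond orders sum to 3 (valence 4) → 1 H
  atom 8: S, bond orders sum to 1 (valence 2) → 1 H
  atom 9: C, bond orders sum to 2 (valence 4) → 2 H
  atom 10: C, bond orders sum to 2 (valence 4) → 2 H
  atom 11: C, bond orders sum to 2 (valence 4) → 2 H
  atom 12: C, bond orders sum to 3 (valence 4) → 1 H
  atom 13: O, bond orders sum to 2 (valence 2) → 0 H
  atom 14: C, bond orders sum to 1 (valence 4) → 3 H
  atom 15: C, bond orders sum to 2 (valence 4) → 2 H
  atom 16: C, bond orders sum to 3 (valence 4) → 1 H
  atom 17: Br (halogen, monovalent) → 0 H
  atom 18: C, bond orders sum to 2 (valence 4) → 2 H
  atom 19: C, bond orders sum to 1 (valence 4) → 3 H
Total hydrogens: 31.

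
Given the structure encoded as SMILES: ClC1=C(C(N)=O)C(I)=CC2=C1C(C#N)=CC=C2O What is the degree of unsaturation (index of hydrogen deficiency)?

10

Molecular formula: C12H6ClIN2O2.
DoU = (2C + 2 + N − H − X) / 2, where X is the halogen count and O/S are ignored.
    = (2·12 + 2 + 2 − 6 − 2) / 2 = 20 / 2 = 10.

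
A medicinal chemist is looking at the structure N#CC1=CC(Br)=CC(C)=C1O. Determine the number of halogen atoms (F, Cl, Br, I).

Halogen atoms appear at heavy-atom position 6 (1×Br).
Other groups present: 1 hydroxyl, 1 nitrile.
Halogen count: 1.

1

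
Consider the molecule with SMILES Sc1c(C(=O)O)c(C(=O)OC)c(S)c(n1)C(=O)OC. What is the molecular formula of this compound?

C10H9NO6S2

Walk through each heavy atom and fill implicit hydrogens from standard valence (C 4, N 3, O 2, S 2, halogen 1); for lowercase aromatic atoms, an aromatic c carries 1 H when it has two neighbours and 0 H with three, and aromatic n carries 0 H:
  atom 1: S, bond orders sum to 1 (valence 2) → 1 H
  atom 2: aromatic c, 3 neighbours → 0 H
  atom 3: aromatic c, 3 neighbours → 0 H
  atom 4: C, bond orders sum to 4 (valence 4) → 0 H
  atom 5: O, bond orders sum to 2 (valence 2) → 0 H
  atom 6: O, bond orders sum to 1 (valence 2) → 1 H
  atom 7: aromatic c, 3 neighbours → 0 H
  atom 8: C, bond orders sum to 4 (valence 4) → 0 H
  atom 9: O, bond orders sum to 2 (valence 2) → 0 H
  atom 10: O, bond orders sum to 2 (valence 2) → 0 H
  atom 11: C, bond orders sum to 1 (valence 4) → 3 H
  atom 12: aromatic c, 3 neighbours → 0 H
  atom 13: S, bond orders sum to 1 (valence 2) → 1 H
  atom 14: aromatic c, 3 neighbours → 0 H
  atom 15: aromatic n, 2 neighbours → 0 H
  atom 16: C, bond orders sum to 4 (valence 4) → 0 H
  atom 17: O, bond orders sum to 2 (valence 2) → 0 H
  atom 18: O, bond orders sum to 2 (valence 2) → 0 H
  atom 19: C, bond orders sum to 1 (valence 4) → 3 H
Totals → C:10, H:9, N:1, O:6, S:2.
In Hill order: C10H9NO6S2.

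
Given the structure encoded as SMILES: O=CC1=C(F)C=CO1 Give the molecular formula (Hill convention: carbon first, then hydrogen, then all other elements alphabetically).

Walk through each heavy atom and fill implicit hydrogens from standard valence (C 4, N 3, O 2, S 2, halogen 1):
  atom 1: O, bond orders sum to 2 (valence 2) → 0 H
  atom 2: C, bond orders sum to 3 (valence 4) → 1 H
  atom 3: C, bond orders sum to 4 (valence 4) → 0 H
  atom 4: C, bond orders sum to 4 (valence 4) → 0 H
  atom 5: F (halogen, monovalent) → 0 H
  atom 6: C, bond orders sum to 3 (valence 4) → 1 H
  atom 7: C, bond orders sum to 3 (valence 4) → 1 H
  atom 8: O, bond orders sum to 2 (valence 2) → 0 H
Totals → C:5, H:3, F:1, O:2.
In Hill order: C5H3FO2.

C5H3FO2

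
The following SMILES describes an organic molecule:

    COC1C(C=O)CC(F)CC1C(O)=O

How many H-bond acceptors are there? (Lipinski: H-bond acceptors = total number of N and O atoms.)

4

N atoms: 0; O atoms: 4.
Lipinski HBA = 0 + 4 = 4.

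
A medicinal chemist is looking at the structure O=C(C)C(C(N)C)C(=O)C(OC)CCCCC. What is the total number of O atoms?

3

Scan the SMILES for O atoms (remember two-letter symbols like Cl and Br are single atoms).
Oxygen count: 3.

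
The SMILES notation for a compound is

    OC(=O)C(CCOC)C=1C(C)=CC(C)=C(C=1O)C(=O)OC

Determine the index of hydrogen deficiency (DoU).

Molecular formula: C15H20O6.
DoU = (2C + 2 + N − H − X) / 2, where X is the halogen count and O/S are ignored.
    = (2·15 + 2 + 0 − 20 − 0) / 2 = 12 / 2 = 6.

6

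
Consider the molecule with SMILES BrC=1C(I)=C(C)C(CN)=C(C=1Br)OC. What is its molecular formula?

C9H10Br2INO

Walk through each heavy atom and fill implicit hydrogens from standard valence (C 4, N 3, O 2, S 2, halogen 1):
  atom 1: Br (halogen, monovalent) → 0 H
  atom 2: C, bond orders sum to 4 (valence 4) → 0 H
  atom 3: C, bond orders sum to 4 (valence 4) → 0 H
  atom 4: I (halogen, monovalent) → 0 H
  atom 5: C, bond orders sum to 4 (valence 4) → 0 H
  atom 6: C, bond orders sum to 1 (valence 4) → 3 H
  atom 7: C, bond orders sum to 4 (valence 4) → 0 H
  atom 8: C, bond orders sum to 2 (valence 4) → 2 H
  atom 9: N, bond orders sum to 1 (valence 3) → 2 H
  atom 10: C, bond orders sum to 4 (valence 4) → 0 H
  atom 11: C, bond orders sum to 4 (valence 4) → 0 H
  atom 12: Br (halogen, monovalent) → 0 H
  atom 13: O, bond orders sum to 2 (valence 2) → 0 H
  atom 14: C, bond orders sum to 1 (valence 4) → 3 H
Totals → C:9, H:10, Br:2, I:1, N:1, O:1.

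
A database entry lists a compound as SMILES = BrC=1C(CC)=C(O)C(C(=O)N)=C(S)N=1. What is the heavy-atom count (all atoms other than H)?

14

Every atom symbol written in the SMILES (organic subset) is one heavy atom; implicit H are not written.
Heavy atoms by element → Br:1, C:8, N:2, O:2, S:1.
Total: 14.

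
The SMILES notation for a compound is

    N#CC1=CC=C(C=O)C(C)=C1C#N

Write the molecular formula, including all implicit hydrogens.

C10H6N2O

Walk through each heavy atom and fill implicit hydrogens from standard valence (C 4, N 3, O 2, S 2, halogen 1):
  atom 1: N, bond orders sum to 3 (valence 3) → 0 H
  atom 2: C, bond orders sum to 4 (valence 4) → 0 H
  atom 3: C, bond orders sum to 4 (valence 4) → 0 H
  atom 4: C, bond orders sum to 3 (valence 4) → 1 H
  atom 5: C, bond orders sum to 3 (valence 4) → 1 H
  atom 6: C, bond orders sum to 4 (valence 4) → 0 H
  atom 7: C, bond orders sum to 3 (valence 4) → 1 H
  atom 8: O, bond orders sum to 2 (valence 2) → 0 H
  atom 9: C, bond orders sum to 4 (valence 4) → 0 H
  atom 10: C, bond orders sum to 1 (valence 4) → 3 H
  atom 11: C, bond orders sum to 4 (valence 4) → 0 H
  atom 12: C, bond orders sum to 4 (valence 4) → 0 H
  atom 13: N, bond orders sum to 3 (valence 3) → 0 H
Totals → C:10, H:6, N:2, O:1.
In Hill order: C10H6N2O.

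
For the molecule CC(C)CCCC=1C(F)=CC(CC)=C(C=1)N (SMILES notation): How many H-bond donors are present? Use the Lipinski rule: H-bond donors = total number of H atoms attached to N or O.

2

Donors: find every N or O and count the H atoms it carries.
  atom 16 (N): bond orders sum to 1 → 2 H
Lipinski HBD = 2.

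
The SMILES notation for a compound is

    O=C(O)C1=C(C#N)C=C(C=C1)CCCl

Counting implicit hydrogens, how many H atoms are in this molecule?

Walk through each heavy atom and fill implicit hydrogens from standard valence (C 4, N 3, O 2, S 2, halogen 1):
  atom 1: O, bond orders sum to 2 (valence 2) → 0 H
  atom 2: C, bond orders sum to 4 (valence 4) → 0 H
  atom 3: O, bond orders sum to 1 (valence 2) → 1 H
  atom 4: C, bond orders sum to 4 (valence 4) → 0 H
  atom 5: C, bond orders sum to 4 (valence 4) → 0 H
  atom 6: C, bond orders sum to 4 (valence 4) → 0 H
  atom 7: N, bond orders sum to 3 (valence 3) → 0 H
  atom 8: C, bond orders sum to 3 (valence 4) → 1 H
  atom 9: C, bond orders sum to 4 (valence 4) → 0 H
  atom 10: C, bond orders sum to 3 (valence 4) → 1 H
  atom 11: C, bond orders sum to 3 (valence 4) → 1 H
  atom 12: C, bond orders sum to 2 (valence 4) → 2 H
  atom 13: C, bond orders sum to 2 (valence 4) → 2 H
  atom 14: Cl (halogen, monovalent) → 0 H
Total hydrogens: 8.

8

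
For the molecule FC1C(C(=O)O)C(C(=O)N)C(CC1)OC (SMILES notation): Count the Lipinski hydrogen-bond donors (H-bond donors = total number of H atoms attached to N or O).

3

Donors: find every N or O and count the H atoms it carries.
  atom 5 (O): bond orders sum to 2 → 0 H
  atom 6 (O): bond orders sum to 1 → 1 H
  atom 9 (O): bond orders sum to 2 → 0 H
  atom 10 (N): bond orders sum to 1 → 2 H
  atom 14 (O): bond orders sum to 2 → 0 H
Lipinski HBD = 3.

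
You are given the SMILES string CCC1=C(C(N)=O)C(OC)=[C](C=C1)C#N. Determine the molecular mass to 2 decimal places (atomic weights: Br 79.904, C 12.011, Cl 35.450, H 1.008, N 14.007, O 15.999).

204.23 g/mol

First, the molecular formula is C11H12N2O2 (counting implicit H from valence).
  C: 11 × 12.011 = 132.121
  H: 12 × 1.008 = 12.096
  N: 2 × 14.007 = 28.014
  O: 2 × 15.999 = 31.998
Sum: 11×12.011 + 12×1.008 + 2×14.007 + 2×15.999 = 204.229 → 204.23 g/mol.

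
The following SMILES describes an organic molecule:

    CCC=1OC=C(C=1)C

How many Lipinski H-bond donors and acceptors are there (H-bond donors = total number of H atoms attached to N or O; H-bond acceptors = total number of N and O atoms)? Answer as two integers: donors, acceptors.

0, 1

Donors: find every N or O and count the H atoms it carries.
  atom 4 (O): bond orders sum to 2 → 0 H
Lipinski HBD = 0.
Acceptors: N atoms = 0, O atoms = 1 → HBA = 1.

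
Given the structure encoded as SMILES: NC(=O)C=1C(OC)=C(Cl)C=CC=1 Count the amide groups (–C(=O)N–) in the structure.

1

The amide motif appears at heavy-atom position 2 in the SMILES.
Other groups present: 1 ether.
Amide count: 1.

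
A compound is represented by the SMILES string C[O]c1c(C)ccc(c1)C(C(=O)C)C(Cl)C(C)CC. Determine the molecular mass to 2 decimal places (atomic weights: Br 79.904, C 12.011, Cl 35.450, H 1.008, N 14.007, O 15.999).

282.81 g/mol

First, the molecular formula is C16H23ClO2 (counting implicit H from valence).
  C: 16 × 12.011 = 192.176
  Cl: 1 × 35.450 = 35.450
  H: 23 × 1.008 = 23.184
  O: 2 × 15.999 = 31.998
Sum: 16×12.011 + 1×35.450 + 23×1.008 + 2×15.999 = 282.808 → 282.81 g/mol.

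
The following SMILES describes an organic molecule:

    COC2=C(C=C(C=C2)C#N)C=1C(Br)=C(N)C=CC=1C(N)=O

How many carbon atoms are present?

15

Count every carbon token in the SMILES (each C, including those in ring-closure positions and inside branches).
Carbon count: 15.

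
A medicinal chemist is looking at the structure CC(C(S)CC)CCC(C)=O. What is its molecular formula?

Walk through each heavy atom and fill implicit hydrogens from standard valence (C 4, N 3, O 2, S 2, halogen 1):
  atom 1: C, bond orders sum to 1 (valence 4) → 3 H
  atom 2: C, bond orders sum to 3 (valence 4) → 1 H
  atom 3: C, bond orders sum to 3 (valence 4) → 1 H
  atom 4: S, bond orders sum to 1 (valence 2) → 1 H
  atom 5: C, bond orders sum to 2 (valence 4) → 2 H
  atom 6: C, bond orders sum to 1 (valence 4) → 3 H
  atom 7: C, bond orders sum to 2 (valence 4) → 2 H
  atom 8: C, bond orders sum to 2 (valence 4) → 2 H
  atom 9: C, bond orders sum to 4 (valence 4) → 0 H
  atom 10: C, bond orders sum to 1 (valence 4) → 3 H
  atom 11: O, bond orders sum to 2 (valence 2) → 0 H
Totals → C:9, H:18, O:1, S:1.

C9H18OS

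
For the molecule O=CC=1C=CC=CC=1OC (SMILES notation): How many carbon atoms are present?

8

Count every carbon token in the SMILES (each C, including those in ring-closure positions and inside branches).
Carbon count: 8.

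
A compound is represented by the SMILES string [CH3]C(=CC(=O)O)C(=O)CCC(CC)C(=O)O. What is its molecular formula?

C11H16O5

Walk through each heavy atom and fill implicit hydrogens from standard valence (C 4, N 3, O 2, S 2, halogen 1):
  atom 1: C with explicit H count 3
  atom 2: C, bond orders sum to 4 (valence 4) → 0 H
  atom 3: C, bond orders sum to 3 (valence 4) → 1 H
  atom 4: C, bond orders sum to 4 (valence 4) → 0 H
  atom 5: O, bond orders sum to 2 (valence 2) → 0 H
  atom 6: O, bond orders sum to 1 (valence 2) → 1 H
  atom 7: C, bond orders sum to 4 (valence 4) → 0 H
  atom 8: O, bond orders sum to 2 (valence 2) → 0 H
  atom 9: C, bond orders sum to 2 (valence 4) → 2 H
  atom 10: C, bond orders sum to 2 (valence 4) → 2 H
  atom 11: C, bond orders sum to 3 (valence 4) → 1 H
  atom 12: C, bond orders sum to 2 (valence 4) → 2 H
  atom 13: C, bond orders sum to 1 (valence 4) → 3 H
  atom 14: C, bond orders sum to 4 (valence 4) → 0 H
  atom 15: O, bond orders sum to 2 (valence 2) → 0 H
  atom 16: O, bond orders sum to 1 (valence 2) → 1 H
Totals → C:11, H:16, O:5.
In Hill order: C11H16O5.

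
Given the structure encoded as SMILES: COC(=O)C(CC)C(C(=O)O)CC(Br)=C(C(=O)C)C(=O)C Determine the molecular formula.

Walk through each heavy atom and fill implicit hydrogens from standard valence (C 4, N 3, O 2, S 2, halogen 1):
  atom 1: C, bond orders sum to 1 (valence 4) → 3 H
  atom 2: O, bond orders sum to 2 (valence 2) → 0 H
  atom 3: C, bond orders sum to 4 (valence 4) → 0 H
  atom 4: O, bond orders sum to 2 (valence 2) → 0 H
  atom 5: C, bond orders sum to 3 (valence 4) → 1 H
  atom 6: C, bond orders sum to 2 (valence 4) → 2 H
  atom 7: C, bond orders sum to 1 (valence 4) → 3 H
  atom 8: C, bond orders sum to 3 (valence 4) → 1 H
  atom 9: C, bond orders sum to 4 (valence 4) → 0 H
  atom 10: O, bond orders sum to 2 (valence 2) → 0 H
  atom 11: O, bond orders sum to 1 (valence 2) → 1 H
  atom 12: C, bond orders sum to 2 (valence 4) → 2 H
  atom 13: C, bond orders sum to 4 (valence 4) → 0 H
  atom 14: Br (halogen, monovalent) → 0 H
  atom 15: C, bond orders sum to 4 (valence 4) → 0 H
  atom 16: C, bond orders sum to 4 (valence 4) → 0 H
  atom 17: O, bond orders sum to 2 (valence 2) → 0 H
  atom 18: C, bond orders sum to 1 (valence 4) → 3 H
  atom 19: C, bond orders sum to 4 (valence 4) → 0 H
  atom 20: O, bond orders sum to 2 (valence 2) → 0 H
  atom 21: C, bond orders sum to 1 (valence 4) → 3 H
Totals → C:14, H:19, Br:1, O:6.

C14H19BrO6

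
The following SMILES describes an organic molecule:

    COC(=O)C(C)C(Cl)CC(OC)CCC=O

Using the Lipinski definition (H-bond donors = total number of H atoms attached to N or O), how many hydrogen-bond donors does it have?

0

Donors: find every N or O and count the H atoms it carries.
  atom 2 (O): bond orders sum to 2 → 0 H
  atom 4 (O): bond orders sum to 2 → 0 H
  atom 11 (O): bond orders sum to 2 → 0 H
  atom 16 (O): bond orders sum to 2 → 0 H
Lipinski HBD = 0.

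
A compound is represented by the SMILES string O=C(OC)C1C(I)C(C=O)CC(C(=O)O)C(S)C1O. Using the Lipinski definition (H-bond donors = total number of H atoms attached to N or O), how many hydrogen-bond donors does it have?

Donors: find every N or O and count the H atoms it carries.
  atom 1 (O): bond orders sum to 2 → 0 H
  atom 3 (O): bond orders sum to 2 → 0 H
  atom 10 (O): bond orders sum to 2 → 0 H
  atom 14 (O): bond orders sum to 2 → 0 H
  atom 15 (O): bond orders sum to 1 → 1 H
  atom 19 (O): bond orders sum to 1 → 1 H
Lipinski HBD = 2.

2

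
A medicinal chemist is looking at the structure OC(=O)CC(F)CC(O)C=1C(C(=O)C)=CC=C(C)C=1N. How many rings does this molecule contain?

In SMILES, each pair of matching ring-closure digits denotes one ring-closing bond; the number of such bonds equals the number of independent rings.
Ring-closure bonds here: 1.

1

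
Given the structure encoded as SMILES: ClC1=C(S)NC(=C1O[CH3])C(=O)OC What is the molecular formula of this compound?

C7H8ClNO3S

Walk through each heavy atom and fill implicit hydrogens from standard valence (C 4, N 3, O 2, S 2, halogen 1):
  atom 1: Cl (halogen, monovalent) → 0 H
  atom 2: C, bond orders sum to 4 (valence 4) → 0 H
  atom 3: C, bond orders sum to 4 (valence 4) → 0 H
  atom 4: S, bond orders sum to 1 (valence 2) → 1 H
  atom 5: N, bond orders sum to 2 (valence 3) → 1 H
  atom 6: C, bond orders sum to 4 (valence 4) → 0 H
  atom 7: C, bond orders sum to 4 (valence 4) → 0 H
  atom 8: O, bond orders sum to 2 (valence 2) → 0 H
  atom 9: C with explicit H count 3
  atom 10: C, bond orders sum to 4 (valence 4) → 0 H
  atom 11: O, bond orders sum to 2 (valence 2) → 0 H
  atom 12: O, bond orders sum to 2 (valence 2) → 0 H
  atom 13: C, bond orders sum to 1 (valence 4) → 3 H
Totals → C:7, H:8, Cl:1, N:1, O:3, S:1.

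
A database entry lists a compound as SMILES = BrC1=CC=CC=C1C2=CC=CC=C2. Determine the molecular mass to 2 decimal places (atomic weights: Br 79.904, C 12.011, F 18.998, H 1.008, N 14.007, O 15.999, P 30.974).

First, the molecular formula is C12H9Br (counting implicit H from valence).
  Br: 1 × 79.904 = 79.904
  C: 12 × 12.011 = 144.132
  H: 9 × 1.008 = 9.072
Sum: 1×79.904 + 12×12.011 + 9×1.008 = 233.108 → 233.11 g/mol.

233.11 g/mol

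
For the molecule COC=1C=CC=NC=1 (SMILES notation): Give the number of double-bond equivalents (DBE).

Degree of unsaturation = (number of rings) + (number of π bonds).
Ring closures in the SMILES: 1.
π bonds: 3 double bonds (each 1 DoU) → 3 DoU from unsaturation.
Total DoU = 1 + 3 = 4.

4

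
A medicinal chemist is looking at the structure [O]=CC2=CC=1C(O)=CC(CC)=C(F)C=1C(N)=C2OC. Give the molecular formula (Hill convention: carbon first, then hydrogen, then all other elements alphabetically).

Walk through each heavy atom and fill implicit hydrogens from standard valence (C 4, N 3, O 2, S 2, halogen 1):
  atom 1: O with explicit H count 0
  atom 2: C, bond orders sum to 3 (valence 4) → 1 H
  atom 3: C, bond orders sum to 4 (valence 4) → 0 H
  atom 4: C, bond orders sum to 3 (valence 4) → 1 H
  atom 5: C, bond orders sum to 4 (valence 4) → 0 H
  atom 6: C, bond orders sum to 4 (valence 4) → 0 H
  atom 7: O, bond orders sum to 1 (valence 2) → 1 H
  atom 8: C, bond orders sum to 3 (valence 4) → 1 H
  atom 9: C, bond orders sum to 4 (valence 4) → 0 H
  atom 10: C, bond orders sum to 2 (valence 4) → 2 H
  atom 11: C, bond orders sum to 1 (valence 4) → 3 H
  atom 12: C, bond orders sum to 4 (valence 4) → 0 H
  atom 13: F (halogen, monovalent) → 0 H
  atom 14: C, bond orders sum to 4 (valence 4) → 0 H
  atom 15: C, bond orders sum to 4 (valence 4) → 0 H
  atom 16: N, bond orders sum to 1 (valence 3) → 2 H
  atom 17: C, bond orders sum to 4 (valence 4) → 0 H
  atom 18: O, bond orders sum to 2 (valence 2) → 0 H
  atom 19: C, bond orders sum to 1 (valence 4) → 3 H
Totals → C:14, H:14, F:1, N:1, O:3.

C14H14FNO3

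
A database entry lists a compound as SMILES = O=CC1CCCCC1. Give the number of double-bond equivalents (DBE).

Molecular formula: C7H12O.
DoU = (2C + 2 + N − H − X) / 2, where X is the halogen count and O/S are ignored.
    = (2·7 + 2 + 0 − 12 − 0) / 2 = 4 / 2 = 2.

2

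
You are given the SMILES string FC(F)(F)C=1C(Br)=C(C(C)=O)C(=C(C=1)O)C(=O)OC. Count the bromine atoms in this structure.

Scan the SMILES for Br atoms (remember two-letter symbols like Cl and Br are single atoms).
Bromine count: 1.

1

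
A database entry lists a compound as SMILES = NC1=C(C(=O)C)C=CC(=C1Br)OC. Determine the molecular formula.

C9H10BrNO2

Walk through each heavy atom and fill implicit hydrogens from standard valence (C 4, N 3, O 2, S 2, halogen 1):
  atom 1: N, bond orders sum to 1 (valence 3) → 2 H
  atom 2: C, bond orders sum to 4 (valence 4) → 0 H
  atom 3: C, bond orders sum to 4 (valence 4) → 0 H
  atom 4: C, bond orders sum to 4 (valence 4) → 0 H
  atom 5: O, bond orders sum to 2 (valence 2) → 0 H
  atom 6: C, bond orders sum to 1 (valence 4) → 3 H
  atom 7: C, bond orders sum to 3 (valence 4) → 1 H
  atom 8: C, bond orders sum to 3 (valence 4) → 1 H
  atom 9: C, bond orders sum to 4 (valence 4) → 0 H
  atom 10: C, bond orders sum to 4 (valence 4) → 0 H
  atom 11: Br (halogen, monovalent) → 0 H
  atom 12: O, bond orders sum to 2 (valence 2) → 0 H
  atom 13: C, bond orders sum to 1 (valence 4) → 3 H
Totals → C:9, H:10, Br:1, N:1, O:2.
In Hill order: C9H10BrNO2.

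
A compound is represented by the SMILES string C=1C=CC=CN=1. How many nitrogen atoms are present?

Scan the SMILES for N atoms (remember two-letter symbols like Cl and Br are single atoms).
Nitrogen count: 1.

1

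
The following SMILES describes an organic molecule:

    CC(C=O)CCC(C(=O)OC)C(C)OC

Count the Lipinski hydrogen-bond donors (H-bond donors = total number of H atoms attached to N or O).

Donors: find every N or O and count the H atoms it carries.
  atom 4 (O): bond orders sum to 2 → 0 H
  atom 9 (O): bond orders sum to 2 → 0 H
  atom 10 (O): bond orders sum to 2 → 0 H
  atom 14 (O): bond orders sum to 2 → 0 H
Lipinski HBD = 0.

0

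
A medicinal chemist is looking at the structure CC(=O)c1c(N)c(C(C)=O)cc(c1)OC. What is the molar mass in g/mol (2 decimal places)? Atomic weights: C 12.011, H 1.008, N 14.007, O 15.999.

207.23 g/mol

First, the molecular formula is C11H13NO3 (counting implicit H from valence).
  C: 11 × 12.011 = 132.121
  H: 13 × 1.008 = 13.104
  N: 1 × 14.007 = 14.007
  O: 3 × 15.999 = 47.997
Sum: 11×12.011 + 13×1.008 + 1×14.007 + 3×15.999 = 207.229 → 207.23 g/mol.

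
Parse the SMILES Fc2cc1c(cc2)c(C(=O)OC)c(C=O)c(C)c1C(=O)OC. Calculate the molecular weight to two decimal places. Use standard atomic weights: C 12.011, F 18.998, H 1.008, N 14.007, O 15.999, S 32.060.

304.27 g/mol

First, the molecular formula is C16H13FO5 (counting implicit H from valence).
  C: 16 × 12.011 = 192.176
  F: 1 × 18.998 = 18.998
  H: 13 × 1.008 = 13.104
  O: 5 × 15.999 = 79.995
Sum: 16×12.011 + 1×18.998 + 13×1.008 + 5×15.999 = 304.273 → 304.27 g/mol.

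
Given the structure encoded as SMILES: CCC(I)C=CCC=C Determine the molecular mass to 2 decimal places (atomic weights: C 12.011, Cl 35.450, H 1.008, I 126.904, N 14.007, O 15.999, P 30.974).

First, the molecular formula is C8H13I (counting implicit H from valence).
  C: 8 × 12.011 = 96.088
  H: 13 × 1.008 = 13.104
  I: 1 × 126.904 = 126.904
Sum: 8×12.011 + 13×1.008 + 1×126.904 = 236.096 → 236.10 g/mol.

236.10 g/mol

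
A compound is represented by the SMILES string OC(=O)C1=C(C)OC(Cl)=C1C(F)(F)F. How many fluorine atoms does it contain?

3

Scan the SMILES for F atoms (remember two-letter symbols like Cl and Br are single atoms).
Fluorine count: 3.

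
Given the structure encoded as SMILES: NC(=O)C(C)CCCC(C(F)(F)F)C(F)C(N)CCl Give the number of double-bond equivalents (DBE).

1

Degree of unsaturation = (number of rings) + (number of π bonds).
Ring closures in the SMILES: 0.
π bonds: 1 double bond (each 1 DoU) → 1 DoU from unsaturation.
Total DoU = 0 + 1 = 1.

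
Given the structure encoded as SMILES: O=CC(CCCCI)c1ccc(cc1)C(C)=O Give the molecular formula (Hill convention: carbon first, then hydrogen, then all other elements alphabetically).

C14H17IO2

Walk through each heavy atom and fill implicit hydrogens from standard valence (C 4, N 3, O 2, S 2, halogen 1); for lowercase aromatic atoms, an aromatic c carries 1 H when it has two neighbours and 0 H with three, and aromatic n carries 0 H:
  atom 1: O, bond orders sum to 2 (valence 2) → 0 H
  atom 2: C, bond orders sum to 3 (valence 4) → 1 H
  atom 3: C, bond orders sum to 3 (valence 4) → 1 H
  atom 4: C, bond orders sum to 2 (valence 4) → 2 H
  atom 5: C, bond orders sum to 2 (valence 4) → 2 H
  atom 6: C, bond orders sum to 2 (valence 4) → 2 H
  atom 7: C, bond orders sum to 2 (valence 4) → 2 H
  atom 8: I (halogen, monovalent) → 0 H
  atom 9: aromatic c, 3 neighbours → 0 H
  atom 10: aromatic c, 2 neighbours → 1 H
  atom 11: aromatic c, 2 neighbours → 1 H
  atom 12: aromatic c, 3 neighbours → 0 H
  atom 13: aromatic c, 2 neighbours → 1 H
  atom 14: aromatic c, 2 neighbours → 1 H
  atom 15: C, bond orders sum to 4 (valence 4) → 0 H
  atom 16: C, bond orders sum to 1 (valence 4) → 3 H
  atom 17: O, bond orders sum to 2 (valence 2) → 0 H
Totals → C:14, H:17, I:1, O:2.
In Hill order: C14H17IO2.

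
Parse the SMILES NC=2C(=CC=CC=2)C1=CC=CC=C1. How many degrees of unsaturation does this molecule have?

Molecular formula: C12H11N.
DoU = (2C + 2 + N − H − X) / 2, where X is the halogen count and O/S are ignored.
    = (2·12 + 2 + 1 − 11 − 0) / 2 = 16 / 2 = 8.

8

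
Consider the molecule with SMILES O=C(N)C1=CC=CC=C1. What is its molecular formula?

Walk through each heavy atom and fill implicit hydrogens from standard valence (C 4, N 3, O 2, S 2, halogen 1):
  atom 1: O, bond orders sum to 2 (valence 2) → 0 H
  atom 2: C, bond orders sum to 4 (valence 4) → 0 H
  atom 3: N, bond orders sum to 1 (valence 3) → 2 H
  atom 4: C, bond orders sum to 4 (valence 4) → 0 H
  atom 5: C, bond orders sum to 3 (valence 4) → 1 H
  atom 6: C, bond orders sum to 3 (valence 4) → 1 H
  atom 7: C, bond orders sum to 3 (valence 4) → 1 H
  atom 8: C, bond orders sum to 3 (valence 4) → 1 H
  atom 9: C, bond orders sum to 3 (valence 4) → 1 H
Totals → C:7, H:7, N:1, O:1.
In Hill order: C7H7NO.

C7H7NO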